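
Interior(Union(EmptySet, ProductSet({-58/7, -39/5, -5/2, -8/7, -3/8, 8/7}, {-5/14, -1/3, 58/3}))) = EmptySet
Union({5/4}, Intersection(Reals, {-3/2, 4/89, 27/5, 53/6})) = {-3/2, 4/89, 5/4, 27/5, 53/6}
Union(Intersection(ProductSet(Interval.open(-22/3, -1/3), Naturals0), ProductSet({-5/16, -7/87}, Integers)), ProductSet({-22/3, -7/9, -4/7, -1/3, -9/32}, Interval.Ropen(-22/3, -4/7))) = ProductSet({-22/3, -7/9, -4/7, -1/3, -9/32}, Interval.Ropen(-22/3, -4/7))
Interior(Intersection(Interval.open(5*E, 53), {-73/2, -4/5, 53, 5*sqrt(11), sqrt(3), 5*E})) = EmptySet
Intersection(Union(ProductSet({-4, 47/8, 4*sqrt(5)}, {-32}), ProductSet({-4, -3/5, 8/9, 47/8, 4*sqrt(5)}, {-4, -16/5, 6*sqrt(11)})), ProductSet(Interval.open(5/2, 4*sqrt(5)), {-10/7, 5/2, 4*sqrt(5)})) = EmptySet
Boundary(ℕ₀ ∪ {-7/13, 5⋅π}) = {-7/13, 5⋅π} ∪ ℕ₀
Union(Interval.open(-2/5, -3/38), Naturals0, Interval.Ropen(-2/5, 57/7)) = Union(Interval.Ropen(-2/5, 57/7), Naturals0)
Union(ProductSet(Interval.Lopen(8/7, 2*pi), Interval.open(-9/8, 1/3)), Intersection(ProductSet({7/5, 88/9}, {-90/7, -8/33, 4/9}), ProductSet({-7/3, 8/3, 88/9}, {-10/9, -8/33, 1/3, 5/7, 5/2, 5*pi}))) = Union(ProductSet({88/9}, {-8/33}), ProductSet(Interval.Lopen(8/7, 2*pi), Interval.open(-9/8, 1/3)))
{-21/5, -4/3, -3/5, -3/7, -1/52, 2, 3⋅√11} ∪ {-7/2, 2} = {-21/5, -7/2, -4/3, -3/5, -3/7, -1/52, 2, 3⋅√11}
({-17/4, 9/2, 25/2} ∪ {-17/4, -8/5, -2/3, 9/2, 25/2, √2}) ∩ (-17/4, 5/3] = {-8/5, -2/3, √2}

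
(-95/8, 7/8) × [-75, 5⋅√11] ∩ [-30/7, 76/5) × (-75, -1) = [-30/7, 7/8) × (-75, -1)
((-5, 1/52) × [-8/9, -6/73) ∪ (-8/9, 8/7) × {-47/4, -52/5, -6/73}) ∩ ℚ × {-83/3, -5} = ∅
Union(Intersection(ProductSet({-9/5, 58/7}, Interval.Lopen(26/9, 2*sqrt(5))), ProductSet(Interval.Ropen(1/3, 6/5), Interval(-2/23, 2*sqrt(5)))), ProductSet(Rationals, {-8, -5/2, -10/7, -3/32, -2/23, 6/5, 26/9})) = ProductSet(Rationals, {-8, -5/2, -10/7, -3/32, -2/23, 6/5, 26/9})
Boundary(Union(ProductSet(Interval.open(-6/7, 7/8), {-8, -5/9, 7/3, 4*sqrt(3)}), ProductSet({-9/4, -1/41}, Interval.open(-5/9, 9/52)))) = Union(ProductSet({-9/4, -1/41}, Interval(-5/9, 9/52)), ProductSet(Interval(-6/7, 7/8), {-8, -5/9, 7/3, 4*sqrt(3)}))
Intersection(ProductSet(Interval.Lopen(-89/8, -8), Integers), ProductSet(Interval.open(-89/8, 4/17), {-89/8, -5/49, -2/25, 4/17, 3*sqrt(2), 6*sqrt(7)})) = EmptySet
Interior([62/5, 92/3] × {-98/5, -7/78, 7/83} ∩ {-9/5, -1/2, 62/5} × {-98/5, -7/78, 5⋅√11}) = ∅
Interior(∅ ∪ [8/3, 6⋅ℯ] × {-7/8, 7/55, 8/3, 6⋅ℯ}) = ∅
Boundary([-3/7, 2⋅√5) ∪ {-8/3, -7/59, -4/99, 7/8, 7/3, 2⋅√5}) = {-8/3, -3/7, 2⋅√5}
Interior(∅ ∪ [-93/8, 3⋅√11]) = (-93/8, 3⋅√11)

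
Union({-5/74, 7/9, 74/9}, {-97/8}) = {-97/8, -5/74, 7/9, 74/9}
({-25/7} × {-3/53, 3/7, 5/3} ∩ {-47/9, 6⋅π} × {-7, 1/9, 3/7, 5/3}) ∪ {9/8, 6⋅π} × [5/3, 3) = {9/8, 6⋅π} × [5/3, 3)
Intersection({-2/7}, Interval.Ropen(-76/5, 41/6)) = {-2/7}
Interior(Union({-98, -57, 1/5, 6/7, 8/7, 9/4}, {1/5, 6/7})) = EmptySet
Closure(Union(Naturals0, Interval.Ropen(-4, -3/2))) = Union(Complement(Naturals0, Interval.open(-4, -3/2)), Interval(-4, -3/2), Naturals0)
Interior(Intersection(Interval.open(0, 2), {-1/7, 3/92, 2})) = EmptySet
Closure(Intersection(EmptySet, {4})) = EmptySet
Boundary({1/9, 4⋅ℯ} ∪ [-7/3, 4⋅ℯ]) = {-7/3, 4⋅ℯ}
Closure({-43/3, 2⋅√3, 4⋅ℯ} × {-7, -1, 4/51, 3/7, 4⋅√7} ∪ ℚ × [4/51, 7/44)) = (ℝ × [4/51, 7/44]) ∪ ({-43/3, 2⋅√3, 4⋅ℯ} × {-7, -1, 4/51, 3/7, 4⋅√7})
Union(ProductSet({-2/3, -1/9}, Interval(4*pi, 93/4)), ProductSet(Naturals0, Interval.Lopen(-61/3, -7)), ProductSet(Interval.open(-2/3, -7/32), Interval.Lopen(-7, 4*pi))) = Union(ProductSet({-2/3, -1/9}, Interval(4*pi, 93/4)), ProductSet(Interval.open(-2/3, -7/32), Interval.Lopen(-7, 4*pi)), ProductSet(Naturals0, Interval.Lopen(-61/3, -7)))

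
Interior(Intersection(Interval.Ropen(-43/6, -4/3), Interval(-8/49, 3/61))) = EmptySet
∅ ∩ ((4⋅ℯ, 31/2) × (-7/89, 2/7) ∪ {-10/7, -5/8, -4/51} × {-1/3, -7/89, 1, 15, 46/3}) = ∅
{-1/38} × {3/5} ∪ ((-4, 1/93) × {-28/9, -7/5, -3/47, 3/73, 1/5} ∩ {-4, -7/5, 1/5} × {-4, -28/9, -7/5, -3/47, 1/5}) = ({-1/38} × {3/5}) ∪ ({-7/5} × {-28/9, -7/5, -3/47, 1/5})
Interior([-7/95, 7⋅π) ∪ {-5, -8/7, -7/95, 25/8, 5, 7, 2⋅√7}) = (-7/95, 7⋅π)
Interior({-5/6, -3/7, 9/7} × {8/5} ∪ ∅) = ∅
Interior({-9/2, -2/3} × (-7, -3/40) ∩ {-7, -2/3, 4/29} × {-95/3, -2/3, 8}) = ∅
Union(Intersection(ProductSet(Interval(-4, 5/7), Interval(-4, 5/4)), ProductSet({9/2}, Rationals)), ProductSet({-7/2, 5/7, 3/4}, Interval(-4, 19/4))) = ProductSet({-7/2, 5/7, 3/4}, Interval(-4, 19/4))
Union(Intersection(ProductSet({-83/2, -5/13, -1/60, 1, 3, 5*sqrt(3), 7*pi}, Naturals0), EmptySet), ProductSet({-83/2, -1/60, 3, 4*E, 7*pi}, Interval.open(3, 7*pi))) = ProductSet({-83/2, -1/60, 3, 4*E, 7*pi}, Interval.open(3, 7*pi))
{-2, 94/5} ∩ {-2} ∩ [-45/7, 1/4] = {-2}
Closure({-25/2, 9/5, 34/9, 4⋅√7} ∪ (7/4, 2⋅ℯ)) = {-25/2, 4⋅√7} ∪ [7/4, 2⋅ℯ]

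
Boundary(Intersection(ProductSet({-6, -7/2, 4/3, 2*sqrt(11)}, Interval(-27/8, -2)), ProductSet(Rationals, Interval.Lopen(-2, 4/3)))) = EmptySet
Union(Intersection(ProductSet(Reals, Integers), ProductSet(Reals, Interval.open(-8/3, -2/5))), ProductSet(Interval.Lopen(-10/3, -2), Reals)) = Union(ProductSet(Interval.Lopen(-10/3, -2), Reals), ProductSet(Reals, Range(-2, 0, 1)))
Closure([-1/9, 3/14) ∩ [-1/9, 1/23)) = [-1/9, 1/23]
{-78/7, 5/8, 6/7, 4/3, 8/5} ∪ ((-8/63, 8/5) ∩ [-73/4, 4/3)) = {-78/7, 8/5} ∪ (-8/63, 4/3]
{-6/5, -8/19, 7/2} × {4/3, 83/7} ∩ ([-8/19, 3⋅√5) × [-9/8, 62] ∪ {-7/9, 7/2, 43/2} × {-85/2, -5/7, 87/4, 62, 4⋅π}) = {-8/19, 7/2} × {4/3, 83/7}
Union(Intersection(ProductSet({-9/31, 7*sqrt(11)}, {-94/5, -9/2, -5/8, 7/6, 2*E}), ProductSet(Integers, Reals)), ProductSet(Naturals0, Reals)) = ProductSet(Naturals0, Reals)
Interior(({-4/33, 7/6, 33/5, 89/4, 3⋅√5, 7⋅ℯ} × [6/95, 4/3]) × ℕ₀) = ∅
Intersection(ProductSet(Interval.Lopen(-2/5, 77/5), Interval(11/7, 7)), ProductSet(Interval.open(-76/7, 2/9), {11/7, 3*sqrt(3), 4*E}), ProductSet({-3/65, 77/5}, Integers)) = EmptySet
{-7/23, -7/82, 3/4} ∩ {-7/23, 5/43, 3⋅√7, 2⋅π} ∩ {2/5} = ∅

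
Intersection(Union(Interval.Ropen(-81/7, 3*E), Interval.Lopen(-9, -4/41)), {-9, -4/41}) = {-9, -4/41}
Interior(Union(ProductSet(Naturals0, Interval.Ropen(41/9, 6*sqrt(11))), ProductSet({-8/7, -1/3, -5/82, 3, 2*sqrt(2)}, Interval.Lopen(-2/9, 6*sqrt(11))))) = EmptySet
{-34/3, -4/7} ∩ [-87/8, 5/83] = {-4/7}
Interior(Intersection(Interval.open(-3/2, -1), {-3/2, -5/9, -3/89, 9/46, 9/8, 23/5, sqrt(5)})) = EmptySet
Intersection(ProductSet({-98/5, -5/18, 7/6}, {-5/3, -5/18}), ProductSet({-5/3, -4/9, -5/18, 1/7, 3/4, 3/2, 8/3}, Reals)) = ProductSet({-5/18}, {-5/3, -5/18})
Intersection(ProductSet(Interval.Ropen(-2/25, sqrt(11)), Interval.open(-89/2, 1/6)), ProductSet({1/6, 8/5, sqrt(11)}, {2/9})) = EmptySet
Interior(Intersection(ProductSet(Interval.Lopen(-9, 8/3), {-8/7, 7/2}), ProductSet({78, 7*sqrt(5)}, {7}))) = EmptySet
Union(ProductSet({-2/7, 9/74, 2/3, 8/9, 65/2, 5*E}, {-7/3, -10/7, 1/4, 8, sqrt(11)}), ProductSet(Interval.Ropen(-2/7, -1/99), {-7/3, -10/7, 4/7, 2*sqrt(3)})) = Union(ProductSet({-2/7, 9/74, 2/3, 8/9, 65/2, 5*E}, {-7/3, -10/7, 1/4, 8, sqrt(11)}), ProductSet(Interval.Ropen(-2/7, -1/99), {-7/3, -10/7, 4/7, 2*sqrt(3)}))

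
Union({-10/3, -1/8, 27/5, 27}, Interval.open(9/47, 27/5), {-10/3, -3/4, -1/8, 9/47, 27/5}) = Union({-10/3, -3/4, -1/8, 27}, Interval(9/47, 27/5))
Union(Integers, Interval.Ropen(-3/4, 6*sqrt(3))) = Union(Integers, Interval.Ropen(-3/4, 6*sqrt(3)))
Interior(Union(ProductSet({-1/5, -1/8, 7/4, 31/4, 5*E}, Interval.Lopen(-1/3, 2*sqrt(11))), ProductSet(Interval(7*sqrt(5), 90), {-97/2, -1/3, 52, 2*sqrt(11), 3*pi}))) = EmptySet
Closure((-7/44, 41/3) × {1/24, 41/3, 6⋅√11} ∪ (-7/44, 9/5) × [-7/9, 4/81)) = ({-7/44, 9/5} × [-7/9, 4/81]) ∪ ([-7/44, 9/5] × {-7/9, 4/81}) ∪ ((-7/44, 9/5) × [-7/9, 4/81)) ∪ ([-7/44, 41/3] × {1/24, 41/3, 6⋅√11})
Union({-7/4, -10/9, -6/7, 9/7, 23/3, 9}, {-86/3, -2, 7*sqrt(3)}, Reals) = Reals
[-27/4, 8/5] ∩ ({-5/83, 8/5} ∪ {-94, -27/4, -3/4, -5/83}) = {-27/4, -3/4, -5/83, 8/5}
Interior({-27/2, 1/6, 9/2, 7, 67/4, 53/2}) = ∅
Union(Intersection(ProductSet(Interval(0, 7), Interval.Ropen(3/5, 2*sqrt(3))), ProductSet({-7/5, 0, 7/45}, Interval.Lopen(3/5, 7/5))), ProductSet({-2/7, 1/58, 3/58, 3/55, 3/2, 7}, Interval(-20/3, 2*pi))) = Union(ProductSet({0, 7/45}, Interval.Lopen(3/5, 7/5)), ProductSet({-2/7, 1/58, 3/58, 3/55, 3/2, 7}, Interval(-20/3, 2*pi)))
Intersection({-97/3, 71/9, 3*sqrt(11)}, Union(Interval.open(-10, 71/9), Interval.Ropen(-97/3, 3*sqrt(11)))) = {-97/3, 71/9}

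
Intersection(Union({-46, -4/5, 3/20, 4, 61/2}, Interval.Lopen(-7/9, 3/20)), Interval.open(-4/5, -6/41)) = Interval.open(-7/9, -6/41)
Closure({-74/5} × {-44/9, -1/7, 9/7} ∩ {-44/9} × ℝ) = ∅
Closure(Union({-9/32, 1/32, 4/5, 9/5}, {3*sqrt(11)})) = {-9/32, 1/32, 4/5, 9/5, 3*sqrt(11)}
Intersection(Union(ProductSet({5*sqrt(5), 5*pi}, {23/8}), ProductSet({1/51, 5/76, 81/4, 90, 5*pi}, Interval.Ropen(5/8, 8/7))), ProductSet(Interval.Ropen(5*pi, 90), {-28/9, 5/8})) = ProductSet({81/4, 5*pi}, {5/8})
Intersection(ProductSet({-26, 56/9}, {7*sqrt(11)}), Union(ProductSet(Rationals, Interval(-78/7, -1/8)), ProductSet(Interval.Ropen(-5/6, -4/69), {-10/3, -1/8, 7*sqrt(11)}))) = EmptySet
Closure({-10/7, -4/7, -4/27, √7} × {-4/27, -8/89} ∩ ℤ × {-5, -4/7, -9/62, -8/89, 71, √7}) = ∅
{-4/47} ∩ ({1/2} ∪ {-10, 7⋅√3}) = ∅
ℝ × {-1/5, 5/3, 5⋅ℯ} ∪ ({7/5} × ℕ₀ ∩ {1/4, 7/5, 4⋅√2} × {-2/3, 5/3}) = ℝ × {-1/5, 5/3, 5⋅ℯ}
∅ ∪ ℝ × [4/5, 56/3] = ℝ × [4/5, 56/3]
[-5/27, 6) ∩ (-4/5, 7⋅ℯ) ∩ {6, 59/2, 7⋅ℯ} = ∅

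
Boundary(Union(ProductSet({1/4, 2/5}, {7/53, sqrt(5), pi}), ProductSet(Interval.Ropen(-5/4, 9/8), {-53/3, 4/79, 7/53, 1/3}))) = Union(ProductSet({1/4, 2/5}, {7/53, sqrt(5), pi}), ProductSet(Interval(-5/4, 9/8), {-53/3, 4/79, 7/53, 1/3}))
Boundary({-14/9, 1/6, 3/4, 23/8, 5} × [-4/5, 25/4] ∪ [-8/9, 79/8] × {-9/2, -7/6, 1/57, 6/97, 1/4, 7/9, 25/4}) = ({-14/9, 1/6, 3/4, 23/8, 5} × [-4/5, 25/4]) ∪ ([-8/9, 79/8] × {-9/2, -7/6, 1/57, 6/97, 1/4, 7/9, 25/4})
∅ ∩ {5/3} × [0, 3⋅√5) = ∅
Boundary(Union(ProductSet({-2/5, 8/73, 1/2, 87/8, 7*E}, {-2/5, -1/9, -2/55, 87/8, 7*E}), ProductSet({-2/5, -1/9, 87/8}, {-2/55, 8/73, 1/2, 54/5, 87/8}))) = Union(ProductSet({-2/5, -1/9, 87/8}, {-2/55, 8/73, 1/2, 54/5, 87/8}), ProductSet({-2/5, 8/73, 1/2, 87/8, 7*E}, {-2/5, -1/9, -2/55, 87/8, 7*E}))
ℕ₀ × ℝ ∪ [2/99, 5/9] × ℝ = (ℕ₀ ∪ [2/99, 5/9]) × ℝ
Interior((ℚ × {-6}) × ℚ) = ∅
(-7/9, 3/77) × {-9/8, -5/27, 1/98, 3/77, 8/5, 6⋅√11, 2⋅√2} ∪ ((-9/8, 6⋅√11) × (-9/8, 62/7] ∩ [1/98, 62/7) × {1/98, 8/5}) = ([1/98, 62/7) × {1/98, 8/5}) ∪ ((-7/9, 3/77) × {-9/8, -5/27, 1/98, 3/77, 8/5, 6⋅√11, 2⋅√2})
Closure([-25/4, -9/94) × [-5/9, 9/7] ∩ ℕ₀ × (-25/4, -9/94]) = ∅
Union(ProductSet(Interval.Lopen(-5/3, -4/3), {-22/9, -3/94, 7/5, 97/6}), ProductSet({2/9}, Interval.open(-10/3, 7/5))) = Union(ProductSet({2/9}, Interval.open(-10/3, 7/5)), ProductSet(Interval.Lopen(-5/3, -4/3), {-22/9, -3/94, 7/5, 97/6}))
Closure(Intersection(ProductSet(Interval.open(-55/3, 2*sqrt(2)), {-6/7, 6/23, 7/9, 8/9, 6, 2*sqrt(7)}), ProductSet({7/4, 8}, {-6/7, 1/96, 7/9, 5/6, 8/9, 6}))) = ProductSet({7/4}, {-6/7, 7/9, 8/9, 6})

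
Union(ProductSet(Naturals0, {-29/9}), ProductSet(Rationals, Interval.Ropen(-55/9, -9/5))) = ProductSet(Rationals, Interval.Ropen(-55/9, -9/5))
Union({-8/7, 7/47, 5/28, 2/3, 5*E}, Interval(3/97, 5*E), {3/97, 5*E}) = Union({-8/7}, Interval(3/97, 5*E))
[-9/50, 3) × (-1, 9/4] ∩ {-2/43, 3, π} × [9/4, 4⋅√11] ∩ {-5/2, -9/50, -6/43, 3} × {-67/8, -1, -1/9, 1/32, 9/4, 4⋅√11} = ∅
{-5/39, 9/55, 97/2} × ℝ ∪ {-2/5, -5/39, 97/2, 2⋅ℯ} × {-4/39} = ({-5/39, 9/55, 97/2} × ℝ) ∪ ({-2/5, -5/39, 97/2, 2⋅ℯ} × {-4/39})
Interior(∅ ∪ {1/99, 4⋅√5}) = ∅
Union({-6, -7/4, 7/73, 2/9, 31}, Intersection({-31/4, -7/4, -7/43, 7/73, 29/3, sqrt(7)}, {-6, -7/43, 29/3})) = {-6, -7/4, -7/43, 7/73, 2/9, 29/3, 31}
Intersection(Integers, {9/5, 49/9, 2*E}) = EmptySet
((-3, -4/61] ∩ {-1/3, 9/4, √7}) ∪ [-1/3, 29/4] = [-1/3, 29/4]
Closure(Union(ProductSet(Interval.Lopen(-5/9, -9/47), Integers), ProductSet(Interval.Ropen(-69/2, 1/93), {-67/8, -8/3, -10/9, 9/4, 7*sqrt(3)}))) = Union(ProductSet(Interval(-69/2, 1/93), {-67/8, -8/3, -10/9, 9/4, 7*sqrt(3)}), ProductSet(Interval(-5/9, -9/47), Integers))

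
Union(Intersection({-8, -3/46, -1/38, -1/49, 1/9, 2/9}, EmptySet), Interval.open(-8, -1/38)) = Interval.open(-8, -1/38)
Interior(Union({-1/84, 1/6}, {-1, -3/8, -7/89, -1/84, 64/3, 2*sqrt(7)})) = EmptySet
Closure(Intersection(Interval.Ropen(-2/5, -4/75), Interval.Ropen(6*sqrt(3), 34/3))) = EmptySet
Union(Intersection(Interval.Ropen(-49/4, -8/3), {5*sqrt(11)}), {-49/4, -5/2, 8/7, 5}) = {-49/4, -5/2, 8/7, 5}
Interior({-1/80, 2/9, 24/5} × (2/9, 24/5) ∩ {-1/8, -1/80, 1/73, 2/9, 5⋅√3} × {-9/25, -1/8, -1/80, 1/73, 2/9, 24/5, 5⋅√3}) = ∅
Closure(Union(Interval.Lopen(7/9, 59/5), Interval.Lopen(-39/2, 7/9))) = Interval(-39/2, 59/5)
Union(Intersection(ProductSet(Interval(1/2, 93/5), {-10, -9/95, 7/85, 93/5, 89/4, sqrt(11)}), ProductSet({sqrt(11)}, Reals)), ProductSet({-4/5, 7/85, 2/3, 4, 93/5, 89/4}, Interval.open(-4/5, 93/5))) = Union(ProductSet({sqrt(11)}, {-10, -9/95, 7/85, 93/5, 89/4, sqrt(11)}), ProductSet({-4/5, 7/85, 2/3, 4, 93/5, 89/4}, Interval.open(-4/5, 93/5)))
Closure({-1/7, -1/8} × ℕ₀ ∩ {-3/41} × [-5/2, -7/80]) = ∅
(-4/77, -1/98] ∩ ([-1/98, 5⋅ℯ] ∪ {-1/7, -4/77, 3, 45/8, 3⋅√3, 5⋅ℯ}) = {-1/98}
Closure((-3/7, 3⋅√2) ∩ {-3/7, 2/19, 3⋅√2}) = {2/19}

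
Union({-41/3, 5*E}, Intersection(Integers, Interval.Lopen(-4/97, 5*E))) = Union({-41/3, 5*E}, Range(0, 14, 1))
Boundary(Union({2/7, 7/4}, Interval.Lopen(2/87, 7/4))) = {2/87, 7/4}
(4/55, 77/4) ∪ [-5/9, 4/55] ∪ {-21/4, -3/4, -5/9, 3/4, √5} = {-21/4, -3/4} ∪ [-5/9, 77/4)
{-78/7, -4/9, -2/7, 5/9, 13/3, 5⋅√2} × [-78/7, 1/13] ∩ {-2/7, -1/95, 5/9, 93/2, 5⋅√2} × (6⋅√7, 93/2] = ∅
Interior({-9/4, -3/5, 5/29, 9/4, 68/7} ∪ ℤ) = ∅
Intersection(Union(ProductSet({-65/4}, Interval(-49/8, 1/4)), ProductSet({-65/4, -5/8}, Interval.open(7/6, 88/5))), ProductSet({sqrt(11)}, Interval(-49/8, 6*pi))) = EmptySet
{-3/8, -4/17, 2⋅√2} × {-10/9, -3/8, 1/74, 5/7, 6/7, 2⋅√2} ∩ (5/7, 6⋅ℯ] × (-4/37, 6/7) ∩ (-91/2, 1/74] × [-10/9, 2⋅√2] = ∅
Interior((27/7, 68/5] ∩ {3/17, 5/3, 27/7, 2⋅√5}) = ∅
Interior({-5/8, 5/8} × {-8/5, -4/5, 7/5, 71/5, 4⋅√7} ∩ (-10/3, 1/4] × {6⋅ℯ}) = ∅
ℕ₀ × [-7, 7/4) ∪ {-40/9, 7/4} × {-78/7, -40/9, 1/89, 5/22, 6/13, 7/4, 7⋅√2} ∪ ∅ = (ℕ₀ × [-7, 7/4)) ∪ ({-40/9, 7/4} × {-78/7, -40/9, 1/89, 5/22, 6/13, 7/4, 7⋅√2})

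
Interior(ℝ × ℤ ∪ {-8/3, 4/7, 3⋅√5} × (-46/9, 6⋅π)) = ∅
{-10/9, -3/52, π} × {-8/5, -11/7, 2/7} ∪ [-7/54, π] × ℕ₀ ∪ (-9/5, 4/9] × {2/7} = ([-7/54, π] × ℕ₀) ∪ ((-9/5, 4/9] × {2/7}) ∪ ({-10/9, -3/52, π} × {-8/5, -11/7, 2/7})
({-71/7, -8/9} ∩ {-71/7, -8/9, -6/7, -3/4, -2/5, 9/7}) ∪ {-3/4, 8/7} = {-71/7, -8/9, -3/4, 8/7}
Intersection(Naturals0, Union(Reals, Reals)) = Naturals0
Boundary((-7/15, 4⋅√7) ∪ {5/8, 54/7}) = {-7/15, 4⋅√7}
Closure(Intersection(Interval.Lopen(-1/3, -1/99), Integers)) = EmptySet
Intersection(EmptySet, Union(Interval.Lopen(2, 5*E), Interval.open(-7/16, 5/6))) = EmptySet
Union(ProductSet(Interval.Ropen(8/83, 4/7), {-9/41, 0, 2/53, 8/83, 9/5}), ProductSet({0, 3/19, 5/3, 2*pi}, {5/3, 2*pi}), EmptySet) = Union(ProductSet({0, 3/19, 5/3, 2*pi}, {5/3, 2*pi}), ProductSet(Interval.Ropen(8/83, 4/7), {-9/41, 0, 2/53, 8/83, 9/5}))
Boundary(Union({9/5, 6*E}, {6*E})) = {9/5, 6*E}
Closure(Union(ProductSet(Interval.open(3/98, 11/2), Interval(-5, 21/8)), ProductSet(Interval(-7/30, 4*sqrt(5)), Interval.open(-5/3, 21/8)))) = Union(ProductSet({-7/30, 4*sqrt(5)}, Interval(-5/3, 21/8)), ProductSet({3/98, 11/2}, Union({21/8}, Interval(-5, -5/3))), ProductSet(Interval(-7/30, 4*sqrt(5)), Interval.Lopen(-5/3, 21/8)), ProductSet(Interval(3/98, 11/2), {-5, 21/8}), ProductSet(Interval.open(3/98, 11/2), Interval(-5, 21/8)), ProductSet(Union(Interval(-7/30, 3/98), Interval(11/2, 4*sqrt(5))), {-5/3, 21/8}))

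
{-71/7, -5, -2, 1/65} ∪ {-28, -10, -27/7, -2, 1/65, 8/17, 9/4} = {-28, -71/7, -10, -5, -27/7, -2, 1/65, 8/17, 9/4}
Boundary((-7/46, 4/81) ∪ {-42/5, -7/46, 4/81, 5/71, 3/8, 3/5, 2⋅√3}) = {-42/5, -7/46, 4/81, 5/71, 3/8, 3/5, 2⋅√3}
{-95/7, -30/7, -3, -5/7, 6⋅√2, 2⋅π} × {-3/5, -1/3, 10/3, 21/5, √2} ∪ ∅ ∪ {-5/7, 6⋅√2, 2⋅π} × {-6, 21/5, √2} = ({-5/7, 6⋅√2, 2⋅π} × {-6, 21/5, √2}) ∪ ({-95/7, -30/7, -3, -5/7, 6⋅√2, 2⋅π} × {-3/5, -1/3, 10/3, 21/5, √2})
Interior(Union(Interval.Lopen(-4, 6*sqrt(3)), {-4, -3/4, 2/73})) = Interval.open(-4, 6*sqrt(3))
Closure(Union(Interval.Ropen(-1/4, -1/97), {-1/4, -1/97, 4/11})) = Union({4/11}, Interval(-1/4, -1/97))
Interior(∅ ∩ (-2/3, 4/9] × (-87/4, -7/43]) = ∅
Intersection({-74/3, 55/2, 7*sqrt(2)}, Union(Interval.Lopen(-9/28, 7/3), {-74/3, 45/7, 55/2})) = {-74/3, 55/2}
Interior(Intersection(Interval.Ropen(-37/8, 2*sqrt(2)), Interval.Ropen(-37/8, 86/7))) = Interval.open(-37/8, 2*sqrt(2))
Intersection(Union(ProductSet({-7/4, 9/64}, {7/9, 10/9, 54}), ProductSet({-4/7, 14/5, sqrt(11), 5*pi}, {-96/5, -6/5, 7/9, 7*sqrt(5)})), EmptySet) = EmptySet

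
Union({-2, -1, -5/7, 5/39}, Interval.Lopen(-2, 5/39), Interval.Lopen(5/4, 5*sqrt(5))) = Union(Interval(-2, 5/39), Interval.Lopen(5/4, 5*sqrt(5)))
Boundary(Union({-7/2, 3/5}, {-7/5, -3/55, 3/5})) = {-7/2, -7/5, -3/55, 3/5}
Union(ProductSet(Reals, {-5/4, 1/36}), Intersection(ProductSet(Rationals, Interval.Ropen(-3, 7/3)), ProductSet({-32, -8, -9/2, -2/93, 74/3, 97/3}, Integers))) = Union(ProductSet({-32, -8, -9/2, -2/93, 74/3, 97/3}, Range(-3, 3, 1)), ProductSet(Reals, {-5/4, 1/36}))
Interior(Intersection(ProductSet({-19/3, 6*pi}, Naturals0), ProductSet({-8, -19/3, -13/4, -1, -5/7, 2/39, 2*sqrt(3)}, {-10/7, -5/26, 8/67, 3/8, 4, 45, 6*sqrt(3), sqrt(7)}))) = EmptySet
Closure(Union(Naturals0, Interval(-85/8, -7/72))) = Union(Complement(Naturals0, Interval.open(-85/8, -7/72)), Interval(-85/8, -7/72), Naturals0)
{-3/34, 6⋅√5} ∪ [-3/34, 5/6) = [-3/34, 5/6) ∪ {6⋅√5}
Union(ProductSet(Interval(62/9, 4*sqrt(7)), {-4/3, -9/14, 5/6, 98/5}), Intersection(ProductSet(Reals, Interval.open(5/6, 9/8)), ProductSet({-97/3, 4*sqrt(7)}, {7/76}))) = ProductSet(Interval(62/9, 4*sqrt(7)), {-4/3, -9/14, 5/6, 98/5})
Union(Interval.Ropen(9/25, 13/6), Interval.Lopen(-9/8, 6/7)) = Interval.open(-9/8, 13/6)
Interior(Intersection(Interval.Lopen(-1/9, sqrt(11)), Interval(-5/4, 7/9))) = Interval.open(-1/9, 7/9)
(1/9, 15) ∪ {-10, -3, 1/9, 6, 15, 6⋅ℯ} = {-10, -3, 6⋅ℯ} ∪ [1/9, 15]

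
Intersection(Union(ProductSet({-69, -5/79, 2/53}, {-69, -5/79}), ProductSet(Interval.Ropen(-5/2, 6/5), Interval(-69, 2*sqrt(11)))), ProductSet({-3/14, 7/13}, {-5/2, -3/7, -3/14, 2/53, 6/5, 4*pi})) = ProductSet({-3/14, 7/13}, {-5/2, -3/7, -3/14, 2/53, 6/5})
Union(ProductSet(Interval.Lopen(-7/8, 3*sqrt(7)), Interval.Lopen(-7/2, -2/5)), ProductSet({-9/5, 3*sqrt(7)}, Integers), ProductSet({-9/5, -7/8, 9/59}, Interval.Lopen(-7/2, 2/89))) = Union(ProductSet({-9/5, 3*sqrt(7)}, Integers), ProductSet({-9/5, -7/8, 9/59}, Interval.Lopen(-7/2, 2/89)), ProductSet(Interval.Lopen(-7/8, 3*sqrt(7)), Interval.Lopen(-7/2, -2/5)))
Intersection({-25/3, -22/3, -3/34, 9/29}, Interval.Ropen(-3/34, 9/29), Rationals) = {-3/34}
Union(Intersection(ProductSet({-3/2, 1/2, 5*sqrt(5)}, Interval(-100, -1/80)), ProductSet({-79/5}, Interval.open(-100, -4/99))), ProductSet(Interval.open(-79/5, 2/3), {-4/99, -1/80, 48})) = ProductSet(Interval.open(-79/5, 2/3), {-4/99, -1/80, 48})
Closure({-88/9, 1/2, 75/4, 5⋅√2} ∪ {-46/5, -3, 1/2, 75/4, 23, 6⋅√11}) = {-88/9, -46/5, -3, 1/2, 75/4, 23, 6⋅√11, 5⋅√2}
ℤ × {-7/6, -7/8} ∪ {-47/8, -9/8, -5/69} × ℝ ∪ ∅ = (ℤ × {-7/6, -7/8}) ∪ ({-47/8, -9/8, -5/69} × ℝ)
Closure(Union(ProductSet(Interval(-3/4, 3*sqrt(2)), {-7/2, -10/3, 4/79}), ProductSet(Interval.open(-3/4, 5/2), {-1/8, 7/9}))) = Union(ProductSet(Interval(-3/4, 5/2), {-1/8, 7/9}), ProductSet(Interval(-3/4, 3*sqrt(2)), {-7/2, -10/3, 4/79}))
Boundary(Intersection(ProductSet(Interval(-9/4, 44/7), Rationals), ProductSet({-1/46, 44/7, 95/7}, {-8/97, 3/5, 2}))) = ProductSet({-1/46, 44/7}, {-8/97, 3/5, 2})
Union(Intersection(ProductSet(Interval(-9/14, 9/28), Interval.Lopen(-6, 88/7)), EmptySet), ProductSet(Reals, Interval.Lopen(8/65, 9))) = ProductSet(Reals, Interval.Lopen(8/65, 9))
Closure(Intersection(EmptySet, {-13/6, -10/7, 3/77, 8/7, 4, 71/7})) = EmptySet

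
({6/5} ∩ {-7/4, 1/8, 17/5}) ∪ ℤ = ℤ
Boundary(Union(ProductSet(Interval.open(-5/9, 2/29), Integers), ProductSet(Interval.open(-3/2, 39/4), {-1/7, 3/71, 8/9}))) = Union(ProductSet(Interval(-3/2, 39/4), {-1/7, 3/71, 8/9}), ProductSet(Interval(-5/9, 2/29), Integers))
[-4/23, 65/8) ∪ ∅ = [-4/23, 65/8)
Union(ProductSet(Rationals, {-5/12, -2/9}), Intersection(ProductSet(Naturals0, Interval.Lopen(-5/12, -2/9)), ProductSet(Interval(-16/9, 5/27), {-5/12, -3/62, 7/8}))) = ProductSet(Rationals, {-5/12, -2/9})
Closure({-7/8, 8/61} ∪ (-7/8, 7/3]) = [-7/8, 7/3]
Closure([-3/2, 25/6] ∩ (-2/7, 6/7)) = [-2/7, 6/7]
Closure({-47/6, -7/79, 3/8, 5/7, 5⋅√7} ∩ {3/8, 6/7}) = {3/8}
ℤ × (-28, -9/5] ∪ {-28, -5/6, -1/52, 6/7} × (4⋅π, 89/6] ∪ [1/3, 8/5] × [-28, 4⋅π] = (ℤ × (-28, -9/5]) ∪ ({-28, -5/6, -1/52, 6/7} × (4⋅π, 89/6]) ∪ ([1/3, 8/5] × [-28, 4⋅π])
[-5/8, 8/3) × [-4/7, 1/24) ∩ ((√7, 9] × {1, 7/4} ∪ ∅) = ∅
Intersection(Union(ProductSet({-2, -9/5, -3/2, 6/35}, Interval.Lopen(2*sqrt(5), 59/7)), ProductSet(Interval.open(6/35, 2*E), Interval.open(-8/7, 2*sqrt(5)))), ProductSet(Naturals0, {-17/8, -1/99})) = ProductSet(Range(1, 6, 1), {-1/99})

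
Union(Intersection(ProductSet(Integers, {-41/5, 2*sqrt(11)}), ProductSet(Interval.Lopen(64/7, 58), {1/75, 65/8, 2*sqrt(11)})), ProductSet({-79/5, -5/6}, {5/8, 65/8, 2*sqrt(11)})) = Union(ProductSet({-79/5, -5/6}, {5/8, 65/8, 2*sqrt(11)}), ProductSet(Range(10, 59, 1), {2*sqrt(11)}))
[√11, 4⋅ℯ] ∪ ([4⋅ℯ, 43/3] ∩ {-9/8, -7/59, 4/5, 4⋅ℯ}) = [√11, 4⋅ℯ]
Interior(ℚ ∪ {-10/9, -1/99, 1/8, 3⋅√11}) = ∅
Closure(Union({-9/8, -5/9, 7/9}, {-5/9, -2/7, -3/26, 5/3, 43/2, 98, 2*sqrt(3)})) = {-9/8, -5/9, -2/7, -3/26, 7/9, 5/3, 43/2, 98, 2*sqrt(3)}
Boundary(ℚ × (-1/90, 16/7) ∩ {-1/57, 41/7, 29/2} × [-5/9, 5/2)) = {-1/57, 41/7, 29/2} × [-1/90, 16/7]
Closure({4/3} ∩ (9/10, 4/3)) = ∅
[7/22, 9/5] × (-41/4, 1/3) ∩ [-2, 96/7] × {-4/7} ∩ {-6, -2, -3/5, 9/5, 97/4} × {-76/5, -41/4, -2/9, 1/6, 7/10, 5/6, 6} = ∅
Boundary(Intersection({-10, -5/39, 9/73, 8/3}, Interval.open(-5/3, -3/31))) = {-5/39}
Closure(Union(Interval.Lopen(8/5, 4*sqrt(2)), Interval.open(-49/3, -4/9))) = Union(Interval(-49/3, -4/9), Interval(8/5, 4*sqrt(2)))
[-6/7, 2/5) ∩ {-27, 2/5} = ∅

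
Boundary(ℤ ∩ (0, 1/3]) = ∅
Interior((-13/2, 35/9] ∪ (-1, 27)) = (-13/2, 27)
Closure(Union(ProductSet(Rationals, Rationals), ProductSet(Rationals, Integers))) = ProductSet(Reals, Reals)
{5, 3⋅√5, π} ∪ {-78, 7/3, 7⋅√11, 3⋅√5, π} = {-78, 7/3, 5, 7⋅√11, 3⋅√5, π}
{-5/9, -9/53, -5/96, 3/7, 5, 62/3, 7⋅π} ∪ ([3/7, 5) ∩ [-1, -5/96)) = {-5/9, -9/53, -5/96, 3/7, 5, 62/3, 7⋅π}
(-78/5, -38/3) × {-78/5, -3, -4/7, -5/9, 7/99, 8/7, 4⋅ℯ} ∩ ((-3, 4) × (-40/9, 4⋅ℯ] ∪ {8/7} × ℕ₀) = ∅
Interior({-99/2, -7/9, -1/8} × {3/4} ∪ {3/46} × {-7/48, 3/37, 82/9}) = ∅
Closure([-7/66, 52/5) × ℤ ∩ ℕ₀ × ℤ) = {0, 1, …, 10} × ℤ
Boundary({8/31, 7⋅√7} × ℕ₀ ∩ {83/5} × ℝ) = ∅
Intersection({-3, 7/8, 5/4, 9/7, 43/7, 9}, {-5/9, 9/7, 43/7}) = {9/7, 43/7}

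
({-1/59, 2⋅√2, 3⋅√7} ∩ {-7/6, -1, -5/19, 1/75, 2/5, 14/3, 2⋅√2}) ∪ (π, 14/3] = {2⋅√2} ∪ (π, 14/3]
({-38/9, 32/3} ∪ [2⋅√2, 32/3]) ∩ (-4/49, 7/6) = ∅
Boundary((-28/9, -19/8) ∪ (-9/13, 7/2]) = {-28/9, -19/8, -9/13, 7/2}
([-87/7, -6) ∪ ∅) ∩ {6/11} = ∅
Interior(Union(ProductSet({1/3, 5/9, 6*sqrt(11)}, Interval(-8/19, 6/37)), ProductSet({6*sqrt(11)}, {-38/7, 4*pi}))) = EmptySet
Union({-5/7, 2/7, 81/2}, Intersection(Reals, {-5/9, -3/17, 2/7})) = {-5/7, -5/9, -3/17, 2/7, 81/2}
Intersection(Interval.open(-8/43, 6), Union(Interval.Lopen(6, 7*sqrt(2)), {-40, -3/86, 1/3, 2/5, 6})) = {-3/86, 1/3, 2/5}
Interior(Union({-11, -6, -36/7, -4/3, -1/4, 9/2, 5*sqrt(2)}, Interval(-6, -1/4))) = Interval.open(-6, -1/4)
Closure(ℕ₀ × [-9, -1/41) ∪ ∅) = ℕ₀ × [-9, -1/41]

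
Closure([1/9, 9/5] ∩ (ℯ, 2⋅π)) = ∅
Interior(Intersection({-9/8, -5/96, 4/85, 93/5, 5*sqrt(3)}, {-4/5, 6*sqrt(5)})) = EmptySet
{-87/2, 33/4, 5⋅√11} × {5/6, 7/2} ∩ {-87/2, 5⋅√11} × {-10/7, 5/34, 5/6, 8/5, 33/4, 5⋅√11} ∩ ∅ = ∅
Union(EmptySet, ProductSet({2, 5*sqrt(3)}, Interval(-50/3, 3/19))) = ProductSet({2, 5*sqrt(3)}, Interval(-50/3, 3/19))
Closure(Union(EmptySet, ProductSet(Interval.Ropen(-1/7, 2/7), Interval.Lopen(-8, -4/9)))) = Union(ProductSet({-1/7, 2/7}, Interval(-8, -4/9)), ProductSet(Interval(-1/7, 2/7), {-8, -4/9}), ProductSet(Interval.Ropen(-1/7, 2/7), Interval.Lopen(-8, -4/9)))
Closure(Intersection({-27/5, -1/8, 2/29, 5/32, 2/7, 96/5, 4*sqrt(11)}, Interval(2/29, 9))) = {2/29, 5/32, 2/7}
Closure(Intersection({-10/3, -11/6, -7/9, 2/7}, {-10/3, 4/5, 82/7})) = {-10/3}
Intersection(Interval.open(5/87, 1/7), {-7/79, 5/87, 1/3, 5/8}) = EmptySet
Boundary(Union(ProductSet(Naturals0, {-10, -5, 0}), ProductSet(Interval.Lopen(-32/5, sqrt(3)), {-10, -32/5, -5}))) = Union(ProductSet(Interval(-32/5, sqrt(3)), {-10, -32/5, -5}), ProductSet(Naturals0, {-10, -5, 0}))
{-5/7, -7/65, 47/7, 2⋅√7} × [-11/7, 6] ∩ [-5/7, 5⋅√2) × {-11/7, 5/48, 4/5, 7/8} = {-5/7, -7/65, 47/7, 2⋅√7} × {-11/7, 5/48, 4/5, 7/8}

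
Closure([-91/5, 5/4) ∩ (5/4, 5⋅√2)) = ∅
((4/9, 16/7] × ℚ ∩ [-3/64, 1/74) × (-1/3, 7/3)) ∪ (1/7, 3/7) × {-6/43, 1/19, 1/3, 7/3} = (1/7, 3/7) × {-6/43, 1/19, 1/3, 7/3}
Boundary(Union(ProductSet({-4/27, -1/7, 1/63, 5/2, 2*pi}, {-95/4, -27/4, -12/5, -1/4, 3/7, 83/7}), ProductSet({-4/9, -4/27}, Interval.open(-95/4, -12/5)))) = Union(ProductSet({-4/9, -4/27}, Interval(-95/4, -12/5)), ProductSet({-4/27, -1/7, 1/63, 5/2, 2*pi}, {-95/4, -27/4, -12/5, -1/4, 3/7, 83/7}))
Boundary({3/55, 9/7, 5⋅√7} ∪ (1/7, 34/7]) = {3/55, 1/7, 34/7, 5⋅√7}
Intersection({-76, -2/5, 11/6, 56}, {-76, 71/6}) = {-76}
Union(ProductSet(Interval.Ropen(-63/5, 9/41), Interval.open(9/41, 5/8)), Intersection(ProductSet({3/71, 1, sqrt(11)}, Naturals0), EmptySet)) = ProductSet(Interval.Ropen(-63/5, 9/41), Interval.open(9/41, 5/8))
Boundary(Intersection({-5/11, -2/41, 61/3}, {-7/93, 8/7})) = EmptySet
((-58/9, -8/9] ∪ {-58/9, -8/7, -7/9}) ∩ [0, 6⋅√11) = ∅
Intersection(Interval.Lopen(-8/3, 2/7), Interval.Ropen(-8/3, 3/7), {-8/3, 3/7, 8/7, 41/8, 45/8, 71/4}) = EmptySet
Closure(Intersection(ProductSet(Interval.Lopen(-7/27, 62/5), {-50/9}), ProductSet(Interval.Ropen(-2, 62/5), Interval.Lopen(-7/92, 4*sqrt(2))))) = EmptySet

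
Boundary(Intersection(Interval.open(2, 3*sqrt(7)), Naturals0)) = Range(3, 8, 1)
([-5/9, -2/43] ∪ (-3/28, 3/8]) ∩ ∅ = ∅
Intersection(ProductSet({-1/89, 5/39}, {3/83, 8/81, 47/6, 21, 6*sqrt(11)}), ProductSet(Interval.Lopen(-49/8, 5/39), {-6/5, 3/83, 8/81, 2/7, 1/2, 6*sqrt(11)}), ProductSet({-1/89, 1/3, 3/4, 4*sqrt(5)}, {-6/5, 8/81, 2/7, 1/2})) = ProductSet({-1/89}, {8/81})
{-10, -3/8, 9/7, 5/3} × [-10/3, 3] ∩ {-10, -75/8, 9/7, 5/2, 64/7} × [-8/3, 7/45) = {-10, 9/7} × [-8/3, 7/45)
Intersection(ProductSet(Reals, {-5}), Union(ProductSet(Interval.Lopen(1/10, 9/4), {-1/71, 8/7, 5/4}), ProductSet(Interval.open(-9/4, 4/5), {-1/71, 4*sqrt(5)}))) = EmptySet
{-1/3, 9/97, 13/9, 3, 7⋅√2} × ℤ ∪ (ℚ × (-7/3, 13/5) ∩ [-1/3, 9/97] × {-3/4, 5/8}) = ((ℚ ∩ [-1/3, 9/97]) × {-3/4, 5/8}) ∪ ({-1/3, 9/97, 13/9, 3, 7⋅√2} × ℤ)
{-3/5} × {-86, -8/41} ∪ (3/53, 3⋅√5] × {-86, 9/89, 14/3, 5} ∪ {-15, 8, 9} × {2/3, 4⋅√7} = ({-3/5} × {-86, -8/41}) ∪ ({-15, 8, 9} × {2/3, 4⋅√7}) ∪ ((3/53, 3⋅√5] × {-86, 9/89, 14/3, 5})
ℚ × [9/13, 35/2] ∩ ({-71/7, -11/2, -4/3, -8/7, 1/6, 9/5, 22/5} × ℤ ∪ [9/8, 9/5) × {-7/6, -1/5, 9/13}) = ((ℚ ∩ [9/8, 9/5)) × {9/13}) ∪ ({-71/7, -11/2, -4/3, -8/7, 1/6, 9/5, 22/5} × {1, 2, …, 17})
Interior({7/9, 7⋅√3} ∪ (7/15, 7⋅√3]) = (7/15, 7⋅√3)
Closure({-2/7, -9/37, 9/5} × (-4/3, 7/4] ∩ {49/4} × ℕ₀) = ∅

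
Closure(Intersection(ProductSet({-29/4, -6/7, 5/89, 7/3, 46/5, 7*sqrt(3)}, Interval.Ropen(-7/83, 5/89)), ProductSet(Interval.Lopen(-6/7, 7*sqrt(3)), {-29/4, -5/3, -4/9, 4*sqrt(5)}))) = EmptySet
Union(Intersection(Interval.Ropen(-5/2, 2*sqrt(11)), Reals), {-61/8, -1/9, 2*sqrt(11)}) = Union({-61/8}, Interval(-5/2, 2*sqrt(11)))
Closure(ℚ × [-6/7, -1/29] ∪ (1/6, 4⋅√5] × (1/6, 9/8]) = (ℝ × [-6/7, -1/29]) ∪ ({1/6, 4⋅√5} × [1/6, 9/8]) ∪ ([1/6, 4⋅√5] × {1/6, 9/8}) ∪ ((1/6, 4⋅√5] × (1/6, 9/8])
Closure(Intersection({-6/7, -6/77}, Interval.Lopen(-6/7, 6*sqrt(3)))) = {-6/77}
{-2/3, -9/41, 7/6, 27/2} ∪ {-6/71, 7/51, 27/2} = {-2/3, -9/41, -6/71, 7/51, 7/6, 27/2}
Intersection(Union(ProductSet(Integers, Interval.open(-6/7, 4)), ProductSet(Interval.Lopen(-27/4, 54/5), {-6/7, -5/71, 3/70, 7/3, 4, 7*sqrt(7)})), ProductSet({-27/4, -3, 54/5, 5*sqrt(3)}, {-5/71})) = ProductSet({-3, 54/5, 5*sqrt(3)}, {-5/71})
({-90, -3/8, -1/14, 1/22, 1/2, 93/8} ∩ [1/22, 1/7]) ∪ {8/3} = {1/22, 8/3}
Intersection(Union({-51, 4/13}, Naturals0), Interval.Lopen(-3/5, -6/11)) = EmptySet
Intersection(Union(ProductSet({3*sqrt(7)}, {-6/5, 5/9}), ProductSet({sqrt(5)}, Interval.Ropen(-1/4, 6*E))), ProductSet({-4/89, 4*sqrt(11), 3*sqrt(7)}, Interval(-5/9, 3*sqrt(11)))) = ProductSet({3*sqrt(7)}, {5/9})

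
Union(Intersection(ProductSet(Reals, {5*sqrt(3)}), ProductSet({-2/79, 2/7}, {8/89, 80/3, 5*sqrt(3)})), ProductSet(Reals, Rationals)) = Union(ProductSet({-2/79, 2/7}, {5*sqrt(3)}), ProductSet(Reals, Rationals))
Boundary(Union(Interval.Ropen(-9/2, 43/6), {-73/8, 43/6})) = {-73/8, -9/2, 43/6}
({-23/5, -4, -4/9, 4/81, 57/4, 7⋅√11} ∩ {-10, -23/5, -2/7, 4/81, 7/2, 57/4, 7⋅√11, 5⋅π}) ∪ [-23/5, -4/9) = [-23/5, -4/9) ∪ {4/81, 57/4, 7⋅√11}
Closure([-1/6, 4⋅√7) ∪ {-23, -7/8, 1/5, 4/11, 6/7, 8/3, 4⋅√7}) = {-23, -7/8} ∪ [-1/6, 4⋅√7]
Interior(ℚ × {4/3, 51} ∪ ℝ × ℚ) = ∅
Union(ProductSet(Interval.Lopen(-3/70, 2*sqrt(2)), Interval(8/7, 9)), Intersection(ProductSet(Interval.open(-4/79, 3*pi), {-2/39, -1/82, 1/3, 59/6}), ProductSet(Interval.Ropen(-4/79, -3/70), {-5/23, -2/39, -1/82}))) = Union(ProductSet(Interval.open(-4/79, -3/70), {-2/39, -1/82}), ProductSet(Interval.Lopen(-3/70, 2*sqrt(2)), Interval(8/7, 9)))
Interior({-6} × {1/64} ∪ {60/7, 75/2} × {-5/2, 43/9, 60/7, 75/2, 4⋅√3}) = ∅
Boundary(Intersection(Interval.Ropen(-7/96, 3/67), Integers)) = Range(0, 1, 1)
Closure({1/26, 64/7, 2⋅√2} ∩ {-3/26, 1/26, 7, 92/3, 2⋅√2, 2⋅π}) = {1/26, 2⋅√2}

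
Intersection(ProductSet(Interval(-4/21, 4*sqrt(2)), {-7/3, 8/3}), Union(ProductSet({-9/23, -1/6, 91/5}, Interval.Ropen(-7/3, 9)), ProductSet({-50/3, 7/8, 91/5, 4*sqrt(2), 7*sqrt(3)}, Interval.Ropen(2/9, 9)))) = Union(ProductSet({-1/6}, {-7/3, 8/3}), ProductSet({7/8, 4*sqrt(2)}, {8/3}))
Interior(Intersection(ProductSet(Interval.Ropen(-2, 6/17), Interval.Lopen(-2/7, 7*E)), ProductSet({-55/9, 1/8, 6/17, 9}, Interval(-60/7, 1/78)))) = EmptySet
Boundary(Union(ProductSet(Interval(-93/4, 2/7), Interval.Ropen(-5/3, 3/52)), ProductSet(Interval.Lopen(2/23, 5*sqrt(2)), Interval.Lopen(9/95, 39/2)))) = Union(ProductSet({-93/4, 2/7}, Interval(-5/3, 3/52)), ProductSet({2/23, 5*sqrt(2)}, Interval(9/95, 39/2)), ProductSet(Interval(-93/4, 2/7), {-5/3, 3/52}), ProductSet(Interval(2/23, 5*sqrt(2)), {9/95, 39/2}))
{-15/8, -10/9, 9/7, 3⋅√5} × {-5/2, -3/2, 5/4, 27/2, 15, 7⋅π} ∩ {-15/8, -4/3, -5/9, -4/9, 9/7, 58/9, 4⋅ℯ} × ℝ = {-15/8, 9/7} × {-5/2, -3/2, 5/4, 27/2, 15, 7⋅π}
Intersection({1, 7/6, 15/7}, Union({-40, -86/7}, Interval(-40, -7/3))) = EmptySet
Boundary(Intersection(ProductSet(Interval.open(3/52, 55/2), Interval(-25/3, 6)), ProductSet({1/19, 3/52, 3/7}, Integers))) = ProductSet({3/7}, Range(-8, 7, 1))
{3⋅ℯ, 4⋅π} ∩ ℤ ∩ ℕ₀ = ∅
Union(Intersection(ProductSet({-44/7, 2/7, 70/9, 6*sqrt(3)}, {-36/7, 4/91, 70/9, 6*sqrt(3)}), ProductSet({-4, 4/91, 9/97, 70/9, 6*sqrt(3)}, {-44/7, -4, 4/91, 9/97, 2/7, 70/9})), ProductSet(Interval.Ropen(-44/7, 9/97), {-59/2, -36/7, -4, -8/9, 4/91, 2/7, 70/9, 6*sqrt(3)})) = Union(ProductSet({70/9, 6*sqrt(3)}, {4/91, 70/9}), ProductSet(Interval.Ropen(-44/7, 9/97), {-59/2, -36/7, -4, -8/9, 4/91, 2/7, 70/9, 6*sqrt(3)}))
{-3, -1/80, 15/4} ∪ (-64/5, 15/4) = (-64/5, 15/4]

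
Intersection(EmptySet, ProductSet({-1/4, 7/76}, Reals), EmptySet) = EmptySet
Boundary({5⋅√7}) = {5⋅√7}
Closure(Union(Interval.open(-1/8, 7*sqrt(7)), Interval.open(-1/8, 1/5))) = Interval(-1/8, 7*sqrt(7))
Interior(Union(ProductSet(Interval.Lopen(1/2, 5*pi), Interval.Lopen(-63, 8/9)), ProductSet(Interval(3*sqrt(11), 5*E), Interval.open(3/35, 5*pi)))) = Union(ProductSet(Interval.open(1/2, 5*pi), Interval.open(-63, 8/9)), ProductSet(Interval.open(3*sqrt(11), 5*E), Interval.open(-63, 5*pi)))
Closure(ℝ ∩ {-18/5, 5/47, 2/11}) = {-18/5, 5/47, 2/11}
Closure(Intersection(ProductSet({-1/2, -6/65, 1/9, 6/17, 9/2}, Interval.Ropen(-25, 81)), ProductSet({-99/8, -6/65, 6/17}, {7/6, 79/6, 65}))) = ProductSet({-6/65, 6/17}, {7/6, 79/6, 65})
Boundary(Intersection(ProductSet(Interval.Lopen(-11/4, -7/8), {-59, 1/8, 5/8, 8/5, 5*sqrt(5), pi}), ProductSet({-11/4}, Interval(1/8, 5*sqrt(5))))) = EmptySet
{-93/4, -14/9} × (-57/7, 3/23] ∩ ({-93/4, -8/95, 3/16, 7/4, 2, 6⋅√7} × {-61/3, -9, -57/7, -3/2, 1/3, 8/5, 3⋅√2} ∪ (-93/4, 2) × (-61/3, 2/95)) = ({-93/4} × {-3/2}) ∪ ({-14/9} × (-57/7, 2/95))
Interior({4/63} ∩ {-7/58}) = ∅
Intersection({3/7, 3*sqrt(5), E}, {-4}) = EmptySet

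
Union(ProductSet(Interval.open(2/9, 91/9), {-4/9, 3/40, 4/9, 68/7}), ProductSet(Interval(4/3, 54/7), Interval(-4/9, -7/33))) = Union(ProductSet(Interval.open(2/9, 91/9), {-4/9, 3/40, 4/9, 68/7}), ProductSet(Interval(4/3, 54/7), Interval(-4/9, -7/33)))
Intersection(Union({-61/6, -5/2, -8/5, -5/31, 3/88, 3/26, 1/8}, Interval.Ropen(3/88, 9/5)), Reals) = Union({-61/6, -5/2, -8/5, -5/31}, Interval.Ropen(3/88, 9/5))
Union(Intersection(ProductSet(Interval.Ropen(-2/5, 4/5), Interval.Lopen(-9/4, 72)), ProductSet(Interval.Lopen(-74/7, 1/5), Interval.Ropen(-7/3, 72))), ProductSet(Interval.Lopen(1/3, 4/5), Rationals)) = Union(ProductSet(Interval(-2/5, 1/5), Interval.open(-9/4, 72)), ProductSet(Interval.Lopen(1/3, 4/5), Rationals))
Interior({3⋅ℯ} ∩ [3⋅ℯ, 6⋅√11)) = ∅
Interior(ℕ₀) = ∅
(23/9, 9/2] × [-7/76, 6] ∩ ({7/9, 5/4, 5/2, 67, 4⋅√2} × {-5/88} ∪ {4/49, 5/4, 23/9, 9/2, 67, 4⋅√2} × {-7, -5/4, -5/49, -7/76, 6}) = {9/2} × {-7/76, 6}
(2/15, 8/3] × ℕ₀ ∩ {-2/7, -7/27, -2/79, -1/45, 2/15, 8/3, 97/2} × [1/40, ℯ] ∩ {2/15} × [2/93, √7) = ∅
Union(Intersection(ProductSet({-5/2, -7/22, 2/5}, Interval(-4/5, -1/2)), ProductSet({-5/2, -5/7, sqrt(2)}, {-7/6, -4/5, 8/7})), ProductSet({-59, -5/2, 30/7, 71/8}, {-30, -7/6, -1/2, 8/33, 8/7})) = Union(ProductSet({-5/2}, {-4/5}), ProductSet({-59, -5/2, 30/7, 71/8}, {-30, -7/6, -1/2, 8/33, 8/7}))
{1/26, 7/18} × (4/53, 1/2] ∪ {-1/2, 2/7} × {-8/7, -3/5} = ({-1/2, 2/7} × {-8/7, -3/5}) ∪ ({1/26, 7/18} × (4/53, 1/2])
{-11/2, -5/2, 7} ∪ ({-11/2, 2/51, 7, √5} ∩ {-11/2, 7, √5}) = {-11/2, -5/2, 7, √5}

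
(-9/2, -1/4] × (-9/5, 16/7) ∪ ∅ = (-9/2, -1/4] × (-9/5, 16/7)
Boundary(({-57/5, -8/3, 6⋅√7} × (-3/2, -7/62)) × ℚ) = ({-57/5, -8/3, 6⋅√7} × [-3/2, -7/62]) × ℝ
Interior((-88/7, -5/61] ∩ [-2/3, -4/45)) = (-2/3, -4/45)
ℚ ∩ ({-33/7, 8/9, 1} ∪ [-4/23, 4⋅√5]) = {-33/7} ∪ (ℚ ∩ [-4/23, 4⋅√5])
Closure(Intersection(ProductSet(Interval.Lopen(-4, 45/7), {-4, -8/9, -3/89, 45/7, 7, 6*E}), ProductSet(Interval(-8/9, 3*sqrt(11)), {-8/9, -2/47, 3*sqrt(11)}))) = ProductSet(Interval(-8/9, 45/7), {-8/9})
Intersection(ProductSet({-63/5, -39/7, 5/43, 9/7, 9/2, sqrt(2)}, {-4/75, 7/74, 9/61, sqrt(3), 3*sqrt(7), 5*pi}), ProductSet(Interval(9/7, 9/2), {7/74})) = ProductSet({9/7, 9/2, sqrt(2)}, {7/74})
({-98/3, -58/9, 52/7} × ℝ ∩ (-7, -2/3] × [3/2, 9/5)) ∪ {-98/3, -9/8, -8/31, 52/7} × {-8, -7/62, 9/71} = ({-58/9} × [3/2, 9/5)) ∪ ({-98/3, -9/8, -8/31, 52/7} × {-8, -7/62, 9/71})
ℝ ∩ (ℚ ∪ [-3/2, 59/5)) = ℚ ∪ [-3/2, 59/5]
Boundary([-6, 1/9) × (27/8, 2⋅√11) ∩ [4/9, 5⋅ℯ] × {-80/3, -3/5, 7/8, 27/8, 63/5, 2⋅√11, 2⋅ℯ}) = ∅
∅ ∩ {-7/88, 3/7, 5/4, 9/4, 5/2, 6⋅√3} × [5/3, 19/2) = ∅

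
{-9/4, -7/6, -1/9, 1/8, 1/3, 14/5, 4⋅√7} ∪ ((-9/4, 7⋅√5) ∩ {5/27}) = {-9/4, -7/6, -1/9, 1/8, 5/27, 1/3, 14/5, 4⋅√7}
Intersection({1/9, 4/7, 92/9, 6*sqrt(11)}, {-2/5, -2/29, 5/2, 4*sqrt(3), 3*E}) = EmptySet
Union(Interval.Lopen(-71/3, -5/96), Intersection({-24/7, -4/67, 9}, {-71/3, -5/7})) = Interval.Lopen(-71/3, -5/96)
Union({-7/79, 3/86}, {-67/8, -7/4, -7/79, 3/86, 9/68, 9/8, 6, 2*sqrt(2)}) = {-67/8, -7/4, -7/79, 3/86, 9/68, 9/8, 6, 2*sqrt(2)}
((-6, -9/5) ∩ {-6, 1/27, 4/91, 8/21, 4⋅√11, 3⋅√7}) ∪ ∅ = ∅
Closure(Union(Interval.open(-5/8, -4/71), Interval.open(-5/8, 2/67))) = Interval(-5/8, 2/67)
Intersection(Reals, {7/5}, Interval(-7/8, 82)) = {7/5}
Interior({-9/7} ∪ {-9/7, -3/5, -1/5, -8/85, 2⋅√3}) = ∅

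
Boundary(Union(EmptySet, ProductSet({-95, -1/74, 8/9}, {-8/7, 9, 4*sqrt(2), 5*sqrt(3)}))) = ProductSet({-95, -1/74, 8/9}, {-8/7, 9, 4*sqrt(2), 5*sqrt(3)})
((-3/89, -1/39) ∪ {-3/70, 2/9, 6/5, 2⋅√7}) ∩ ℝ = {-3/70, 2/9, 6/5, 2⋅√7} ∪ (-3/89, -1/39)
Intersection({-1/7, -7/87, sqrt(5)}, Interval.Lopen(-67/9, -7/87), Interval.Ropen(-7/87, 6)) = {-7/87}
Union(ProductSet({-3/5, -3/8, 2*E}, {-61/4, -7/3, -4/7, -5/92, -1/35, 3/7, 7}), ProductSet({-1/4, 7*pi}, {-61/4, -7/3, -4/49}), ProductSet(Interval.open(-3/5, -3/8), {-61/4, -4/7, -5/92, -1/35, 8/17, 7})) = Union(ProductSet({-1/4, 7*pi}, {-61/4, -7/3, -4/49}), ProductSet({-3/5, -3/8, 2*E}, {-61/4, -7/3, -4/7, -5/92, -1/35, 3/7, 7}), ProductSet(Interval.open(-3/5, -3/8), {-61/4, -4/7, -5/92, -1/35, 8/17, 7}))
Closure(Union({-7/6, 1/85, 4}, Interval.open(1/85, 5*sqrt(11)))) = Union({-7/6}, Interval(1/85, 5*sqrt(11)))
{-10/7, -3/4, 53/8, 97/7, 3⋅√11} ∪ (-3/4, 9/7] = {-10/7, 53/8, 97/7, 3⋅√11} ∪ [-3/4, 9/7]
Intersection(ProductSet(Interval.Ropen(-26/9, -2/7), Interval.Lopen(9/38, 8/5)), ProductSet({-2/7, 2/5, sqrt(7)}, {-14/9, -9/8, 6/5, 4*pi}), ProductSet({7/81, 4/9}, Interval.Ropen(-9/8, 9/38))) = EmptySet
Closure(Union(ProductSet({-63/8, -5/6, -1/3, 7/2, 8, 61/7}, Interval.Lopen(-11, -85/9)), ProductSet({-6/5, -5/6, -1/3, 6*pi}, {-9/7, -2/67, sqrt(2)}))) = Union(ProductSet({-6/5, -5/6, -1/3, 6*pi}, {-9/7, -2/67, sqrt(2)}), ProductSet({-63/8, -5/6, -1/3, 7/2, 8, 61/7}, Interval(-11, -85/9)))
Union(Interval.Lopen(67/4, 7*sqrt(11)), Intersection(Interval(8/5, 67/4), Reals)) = Interval(8/5, 7*sqrt(11))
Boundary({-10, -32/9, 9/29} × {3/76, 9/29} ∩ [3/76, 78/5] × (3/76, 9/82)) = ∅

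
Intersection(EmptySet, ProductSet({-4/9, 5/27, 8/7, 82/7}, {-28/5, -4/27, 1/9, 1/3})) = EmptySet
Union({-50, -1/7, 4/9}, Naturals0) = Union({-50, -1/7, 4/9}, Naturals0)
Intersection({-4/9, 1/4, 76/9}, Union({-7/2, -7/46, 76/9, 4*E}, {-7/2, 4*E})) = {76/9}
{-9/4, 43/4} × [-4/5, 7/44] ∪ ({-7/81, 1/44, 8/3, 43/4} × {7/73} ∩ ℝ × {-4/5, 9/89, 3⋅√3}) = {-9/4, 43/4} × [-4/5, 7/44]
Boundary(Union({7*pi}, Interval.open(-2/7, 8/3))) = {-2/7, 8/3, 7*pi}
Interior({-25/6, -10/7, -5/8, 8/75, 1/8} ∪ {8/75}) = ∅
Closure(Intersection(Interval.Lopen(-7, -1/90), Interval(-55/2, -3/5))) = Interval(-7, -3/5)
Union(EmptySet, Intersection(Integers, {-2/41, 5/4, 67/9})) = EmptySet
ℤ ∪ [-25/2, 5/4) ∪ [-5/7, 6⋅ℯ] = ℤ ∪ [-25/2, 6⋅ℯ]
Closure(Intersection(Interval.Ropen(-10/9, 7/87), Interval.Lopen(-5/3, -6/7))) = Interval(-10/9, -6/7)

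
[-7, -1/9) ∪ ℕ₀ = [-7, -1/9) ∪ ℕ₀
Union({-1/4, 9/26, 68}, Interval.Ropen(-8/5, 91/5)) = Union({68}, Interval.Ropen(-8/5, 91/5))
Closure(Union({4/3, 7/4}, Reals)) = Reals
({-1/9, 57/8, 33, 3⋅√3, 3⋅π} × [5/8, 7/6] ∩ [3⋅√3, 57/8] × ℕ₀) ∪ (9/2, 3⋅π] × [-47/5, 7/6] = (9/2, 3⋅π] × [-47/5, 7/6]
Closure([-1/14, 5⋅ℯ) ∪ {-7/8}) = {-7/8} ∪ [-1/14, 5⋅ℯ]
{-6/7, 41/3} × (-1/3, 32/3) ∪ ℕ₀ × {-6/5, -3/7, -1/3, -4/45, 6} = (ℕ₀ × {-6/5, -3/7, -1/3, -4/45, 6}) ∪ ({-6/7, 41/3} × (-1/3, 32/3))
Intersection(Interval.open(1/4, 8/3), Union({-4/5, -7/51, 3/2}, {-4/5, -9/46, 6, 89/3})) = {3/2}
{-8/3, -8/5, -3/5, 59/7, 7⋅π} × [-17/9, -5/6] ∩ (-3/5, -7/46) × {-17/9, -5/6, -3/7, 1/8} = ∅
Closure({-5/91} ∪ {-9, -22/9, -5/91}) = {-9, -22/9, -5/91}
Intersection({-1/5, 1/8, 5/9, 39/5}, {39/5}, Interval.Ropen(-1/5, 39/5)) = EmptySet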